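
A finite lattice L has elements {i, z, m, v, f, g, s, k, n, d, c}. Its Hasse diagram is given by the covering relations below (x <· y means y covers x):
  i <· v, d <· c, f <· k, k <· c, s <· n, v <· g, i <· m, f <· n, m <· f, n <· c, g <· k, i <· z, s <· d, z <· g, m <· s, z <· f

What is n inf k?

f

Common lower bounds of {n, k}: f, i, m, z.
The greatest among these is f.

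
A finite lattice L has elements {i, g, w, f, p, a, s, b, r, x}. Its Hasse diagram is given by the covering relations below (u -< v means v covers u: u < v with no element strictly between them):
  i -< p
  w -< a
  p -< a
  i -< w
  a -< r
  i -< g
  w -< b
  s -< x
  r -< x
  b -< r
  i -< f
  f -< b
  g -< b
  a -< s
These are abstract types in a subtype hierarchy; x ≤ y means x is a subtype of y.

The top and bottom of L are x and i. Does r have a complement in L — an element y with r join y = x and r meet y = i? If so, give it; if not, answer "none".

none

For every candidate y, either r ∨ y ≠ x or r ∧ y ≠ i; no complement exists.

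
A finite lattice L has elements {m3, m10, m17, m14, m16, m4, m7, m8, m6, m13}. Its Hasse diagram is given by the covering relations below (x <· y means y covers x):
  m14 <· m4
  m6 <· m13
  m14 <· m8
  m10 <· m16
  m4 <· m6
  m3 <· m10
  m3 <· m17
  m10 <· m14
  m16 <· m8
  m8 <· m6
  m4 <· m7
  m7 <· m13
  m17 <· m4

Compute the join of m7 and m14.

Common upper bounds of {m7, m14}: m13, m7.
The least among these is m7.

m7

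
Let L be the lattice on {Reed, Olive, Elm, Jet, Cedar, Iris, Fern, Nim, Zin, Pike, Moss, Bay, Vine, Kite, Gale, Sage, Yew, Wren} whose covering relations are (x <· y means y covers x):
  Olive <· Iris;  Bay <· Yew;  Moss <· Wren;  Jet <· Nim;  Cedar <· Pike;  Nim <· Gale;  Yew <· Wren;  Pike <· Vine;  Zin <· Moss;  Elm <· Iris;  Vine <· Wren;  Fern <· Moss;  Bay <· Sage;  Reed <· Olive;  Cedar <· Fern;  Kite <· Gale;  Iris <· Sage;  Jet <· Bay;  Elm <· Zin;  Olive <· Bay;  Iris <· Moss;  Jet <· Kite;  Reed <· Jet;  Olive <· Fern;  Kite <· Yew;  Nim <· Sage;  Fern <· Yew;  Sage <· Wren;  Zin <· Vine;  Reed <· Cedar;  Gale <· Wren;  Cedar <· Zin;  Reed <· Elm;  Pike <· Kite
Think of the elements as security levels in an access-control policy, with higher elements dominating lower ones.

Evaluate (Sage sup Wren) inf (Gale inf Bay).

Jet

Sage ∨ Wren = Wren
Gale ∧ Bay = Jet
Wren ∧ Jet = Jet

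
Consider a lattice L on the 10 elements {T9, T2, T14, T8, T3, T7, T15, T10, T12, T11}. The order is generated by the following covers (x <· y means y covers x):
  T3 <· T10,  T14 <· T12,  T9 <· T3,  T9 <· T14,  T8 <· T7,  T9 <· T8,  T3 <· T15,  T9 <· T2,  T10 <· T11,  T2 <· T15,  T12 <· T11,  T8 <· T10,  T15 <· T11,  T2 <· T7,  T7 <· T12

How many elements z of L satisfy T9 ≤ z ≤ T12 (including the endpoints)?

The interval [T9, T12] = {T12, T14, T2, T7, T8, T9}, which has 6 elements.

6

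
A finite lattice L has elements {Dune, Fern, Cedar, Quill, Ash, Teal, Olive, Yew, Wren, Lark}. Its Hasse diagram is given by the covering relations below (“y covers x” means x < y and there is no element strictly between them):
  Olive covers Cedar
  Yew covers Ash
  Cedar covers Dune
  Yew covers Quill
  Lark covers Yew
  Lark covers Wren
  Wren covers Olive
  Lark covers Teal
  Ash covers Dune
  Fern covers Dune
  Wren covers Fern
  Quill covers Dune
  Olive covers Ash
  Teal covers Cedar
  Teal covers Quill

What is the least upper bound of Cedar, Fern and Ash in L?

Wren

Common upper bounds of {Cedar, Fern, Ash}: Lark, Wren.
The least among these is Wren.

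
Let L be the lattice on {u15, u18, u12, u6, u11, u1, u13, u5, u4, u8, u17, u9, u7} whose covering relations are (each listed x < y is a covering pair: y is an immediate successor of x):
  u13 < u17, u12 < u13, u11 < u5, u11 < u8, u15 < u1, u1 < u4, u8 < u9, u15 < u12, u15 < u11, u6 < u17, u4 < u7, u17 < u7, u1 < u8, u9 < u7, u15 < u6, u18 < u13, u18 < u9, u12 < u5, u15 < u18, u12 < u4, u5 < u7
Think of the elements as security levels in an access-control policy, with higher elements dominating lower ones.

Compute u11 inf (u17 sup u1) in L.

u17 ∨ u1 = u7
u11 ∧ u7 = u11

u11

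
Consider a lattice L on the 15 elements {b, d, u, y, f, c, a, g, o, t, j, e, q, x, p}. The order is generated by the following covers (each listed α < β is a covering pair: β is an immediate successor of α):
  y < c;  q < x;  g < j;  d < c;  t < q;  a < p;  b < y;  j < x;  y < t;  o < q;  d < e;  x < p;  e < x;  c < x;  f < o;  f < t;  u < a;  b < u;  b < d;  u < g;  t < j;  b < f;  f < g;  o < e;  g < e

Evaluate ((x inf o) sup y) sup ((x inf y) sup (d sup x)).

x ∧ o = o
o ∨ y = q
x ∧ y = y
d ∨ x = x
y ∨ x = x
q ∨ x = x

x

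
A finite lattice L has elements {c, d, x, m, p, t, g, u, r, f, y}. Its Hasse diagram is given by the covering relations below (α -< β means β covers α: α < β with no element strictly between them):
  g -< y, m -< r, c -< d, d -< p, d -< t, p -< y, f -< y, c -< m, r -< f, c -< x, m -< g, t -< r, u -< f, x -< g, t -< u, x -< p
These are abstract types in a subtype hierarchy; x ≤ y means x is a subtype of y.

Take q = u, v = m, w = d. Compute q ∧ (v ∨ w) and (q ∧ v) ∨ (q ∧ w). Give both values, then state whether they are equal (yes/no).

v ∨ w = r, so q ∧ (v ∨ w) = u ∧ r = t.
q ∧ v = c and q ∧ w = d, so (q ∧ v) ∨ (q ∧ w) = c ∨ d = d.
Equal: no.

t; d; no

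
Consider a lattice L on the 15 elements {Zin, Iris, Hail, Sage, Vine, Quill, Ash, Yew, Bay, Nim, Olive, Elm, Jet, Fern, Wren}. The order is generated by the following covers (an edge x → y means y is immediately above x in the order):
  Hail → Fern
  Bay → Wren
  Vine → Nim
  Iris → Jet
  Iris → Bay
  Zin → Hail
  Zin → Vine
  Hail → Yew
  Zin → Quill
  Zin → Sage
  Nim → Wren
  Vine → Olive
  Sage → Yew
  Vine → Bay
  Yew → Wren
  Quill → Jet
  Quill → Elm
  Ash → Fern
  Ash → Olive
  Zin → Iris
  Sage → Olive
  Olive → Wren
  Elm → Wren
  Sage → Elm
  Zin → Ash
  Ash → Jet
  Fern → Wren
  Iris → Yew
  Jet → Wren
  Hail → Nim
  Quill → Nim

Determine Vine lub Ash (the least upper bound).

Olive

Common upper bounds of {Vine, Ash}: Olive, Wren.
The least among these is Olive.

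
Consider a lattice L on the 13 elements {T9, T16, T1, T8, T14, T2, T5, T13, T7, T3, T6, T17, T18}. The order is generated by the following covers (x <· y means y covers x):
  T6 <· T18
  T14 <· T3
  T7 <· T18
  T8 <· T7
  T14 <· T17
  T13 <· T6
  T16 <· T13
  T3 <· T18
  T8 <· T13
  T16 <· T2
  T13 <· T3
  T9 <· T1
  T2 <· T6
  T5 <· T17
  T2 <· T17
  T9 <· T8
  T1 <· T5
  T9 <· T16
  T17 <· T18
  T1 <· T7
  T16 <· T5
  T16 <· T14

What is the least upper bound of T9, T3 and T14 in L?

T3

Common upper bounds of {T9, T3, T14}: T18, T3.
The least among these is T3.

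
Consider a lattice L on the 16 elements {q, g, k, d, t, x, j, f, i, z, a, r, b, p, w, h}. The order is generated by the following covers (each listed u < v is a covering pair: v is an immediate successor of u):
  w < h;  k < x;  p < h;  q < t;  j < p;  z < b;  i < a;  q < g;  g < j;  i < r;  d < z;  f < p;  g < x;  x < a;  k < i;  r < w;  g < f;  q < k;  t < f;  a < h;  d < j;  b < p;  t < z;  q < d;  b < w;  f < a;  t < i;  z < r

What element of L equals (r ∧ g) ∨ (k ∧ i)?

k

r ∧ g = q
k ∧ i = k
q ∨ k = k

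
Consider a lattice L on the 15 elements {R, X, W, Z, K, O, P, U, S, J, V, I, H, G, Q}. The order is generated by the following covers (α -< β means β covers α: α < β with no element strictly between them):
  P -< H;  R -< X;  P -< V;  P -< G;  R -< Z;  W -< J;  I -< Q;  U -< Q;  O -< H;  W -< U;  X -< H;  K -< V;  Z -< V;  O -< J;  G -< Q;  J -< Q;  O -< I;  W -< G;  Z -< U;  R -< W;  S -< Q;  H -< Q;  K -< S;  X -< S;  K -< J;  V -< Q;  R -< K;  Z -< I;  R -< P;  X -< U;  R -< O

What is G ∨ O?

Q

Common upper bounds of {G, O}: Q.
The least among these is Q.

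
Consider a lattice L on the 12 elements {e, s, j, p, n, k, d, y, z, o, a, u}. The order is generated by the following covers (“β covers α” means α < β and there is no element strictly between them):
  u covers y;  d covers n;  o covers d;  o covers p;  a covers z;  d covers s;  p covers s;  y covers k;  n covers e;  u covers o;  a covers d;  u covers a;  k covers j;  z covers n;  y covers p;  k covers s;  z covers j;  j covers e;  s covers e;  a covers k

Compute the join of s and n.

d

Common upper bounds of {s, n}: a, d, o, u.
The least among these is d.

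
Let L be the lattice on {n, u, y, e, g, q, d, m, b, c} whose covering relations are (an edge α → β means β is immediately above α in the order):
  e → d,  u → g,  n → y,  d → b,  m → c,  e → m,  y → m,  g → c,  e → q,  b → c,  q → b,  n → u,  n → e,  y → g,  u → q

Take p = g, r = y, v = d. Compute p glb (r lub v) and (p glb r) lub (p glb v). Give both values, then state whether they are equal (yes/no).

r lub v = c, so p glb (r lub v) = g glb c = g.
p glb r = y and p glb v = n, so (p glb r) lub (p glb v) = y lub n = y.
Equal: no.

g; y; no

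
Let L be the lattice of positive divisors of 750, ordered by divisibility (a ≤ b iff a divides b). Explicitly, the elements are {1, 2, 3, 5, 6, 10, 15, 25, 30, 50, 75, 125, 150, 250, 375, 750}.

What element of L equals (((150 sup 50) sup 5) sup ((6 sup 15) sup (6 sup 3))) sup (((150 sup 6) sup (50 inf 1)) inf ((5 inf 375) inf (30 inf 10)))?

150 ∨ 50 = 150
150 ∨ 5 = 150
6 ∨ 15 = 30
6 ∨ 3 = 6
30 ∨ 6 = 30
150 ∨ 30 = 150
150 ∨ 6 = 150
50 ∧ 1 = 1
150 ∨ 1 = 150
5 ∧ 375 = 5
30 ∧ 10 = 10
5 ∧ 10 = 5
150 ∧ 5 = 5
150 ∨ 5 = 150

150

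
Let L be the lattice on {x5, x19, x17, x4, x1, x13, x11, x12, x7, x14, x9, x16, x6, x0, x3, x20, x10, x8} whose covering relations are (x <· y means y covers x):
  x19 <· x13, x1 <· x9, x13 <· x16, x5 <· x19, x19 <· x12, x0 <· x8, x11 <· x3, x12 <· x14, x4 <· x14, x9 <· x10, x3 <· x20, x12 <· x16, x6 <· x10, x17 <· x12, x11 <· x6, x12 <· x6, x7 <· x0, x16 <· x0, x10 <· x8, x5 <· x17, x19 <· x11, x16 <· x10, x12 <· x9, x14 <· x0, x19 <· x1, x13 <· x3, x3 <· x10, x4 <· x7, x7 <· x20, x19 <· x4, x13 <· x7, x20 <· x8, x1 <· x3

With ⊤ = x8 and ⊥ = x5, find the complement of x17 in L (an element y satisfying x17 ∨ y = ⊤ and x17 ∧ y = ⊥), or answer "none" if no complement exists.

Need y with x17 ∨ y = x8 and x17 ∧ y = x5.
Checking each element gives: x20.

x20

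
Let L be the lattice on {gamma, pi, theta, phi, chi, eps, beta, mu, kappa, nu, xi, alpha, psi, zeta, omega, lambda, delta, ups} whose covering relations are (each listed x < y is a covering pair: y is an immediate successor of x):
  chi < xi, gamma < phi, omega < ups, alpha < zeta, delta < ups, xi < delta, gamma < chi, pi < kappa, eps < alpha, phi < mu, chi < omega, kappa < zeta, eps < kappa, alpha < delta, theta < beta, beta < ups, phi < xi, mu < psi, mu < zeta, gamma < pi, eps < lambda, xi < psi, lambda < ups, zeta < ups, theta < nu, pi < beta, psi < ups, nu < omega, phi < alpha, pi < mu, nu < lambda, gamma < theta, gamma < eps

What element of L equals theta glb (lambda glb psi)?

gamma

lambda ∧ psi = gamma
theta ∧ gamma = gamma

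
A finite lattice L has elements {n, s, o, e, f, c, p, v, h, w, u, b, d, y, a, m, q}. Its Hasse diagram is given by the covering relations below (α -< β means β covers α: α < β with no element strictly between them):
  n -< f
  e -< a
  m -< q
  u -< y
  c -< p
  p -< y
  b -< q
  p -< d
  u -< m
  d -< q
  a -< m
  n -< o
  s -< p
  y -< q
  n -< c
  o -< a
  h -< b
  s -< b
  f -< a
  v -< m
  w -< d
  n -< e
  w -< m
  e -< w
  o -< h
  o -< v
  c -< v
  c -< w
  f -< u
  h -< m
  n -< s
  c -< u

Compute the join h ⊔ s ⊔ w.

Common upper bounds of {h, s, w}: q.
The least among these is q.

q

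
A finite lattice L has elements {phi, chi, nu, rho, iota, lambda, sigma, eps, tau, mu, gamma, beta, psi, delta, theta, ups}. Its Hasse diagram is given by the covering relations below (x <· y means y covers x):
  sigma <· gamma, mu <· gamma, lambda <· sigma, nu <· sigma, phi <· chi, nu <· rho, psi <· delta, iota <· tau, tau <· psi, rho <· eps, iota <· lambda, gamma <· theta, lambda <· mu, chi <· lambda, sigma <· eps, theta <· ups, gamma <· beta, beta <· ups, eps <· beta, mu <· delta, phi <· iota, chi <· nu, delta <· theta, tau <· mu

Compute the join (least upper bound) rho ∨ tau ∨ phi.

Common upper bounds of {rho, tau, phi}: beta, ups.
The least among these is beta.

beta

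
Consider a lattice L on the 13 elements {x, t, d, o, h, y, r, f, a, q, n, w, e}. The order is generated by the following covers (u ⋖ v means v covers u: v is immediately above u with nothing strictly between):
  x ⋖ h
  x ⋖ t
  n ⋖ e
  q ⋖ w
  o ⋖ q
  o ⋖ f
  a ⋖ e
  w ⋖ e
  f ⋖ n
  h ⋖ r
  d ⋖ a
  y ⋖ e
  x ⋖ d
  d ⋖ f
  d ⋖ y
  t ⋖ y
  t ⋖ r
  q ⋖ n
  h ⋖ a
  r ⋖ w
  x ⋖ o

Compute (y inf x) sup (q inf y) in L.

y ∧ x = x
q ∧ y = x
x ∨ x = x

x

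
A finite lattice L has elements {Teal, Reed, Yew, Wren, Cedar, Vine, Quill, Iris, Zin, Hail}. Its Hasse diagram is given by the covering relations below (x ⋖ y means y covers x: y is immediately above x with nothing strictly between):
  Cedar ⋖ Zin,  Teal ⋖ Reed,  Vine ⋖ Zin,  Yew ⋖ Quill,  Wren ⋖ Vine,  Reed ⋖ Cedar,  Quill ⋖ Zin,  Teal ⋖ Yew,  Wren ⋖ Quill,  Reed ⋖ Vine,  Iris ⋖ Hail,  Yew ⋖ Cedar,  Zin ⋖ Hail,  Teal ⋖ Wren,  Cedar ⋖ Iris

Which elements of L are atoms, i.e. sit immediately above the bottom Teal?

Reed, Wren, Yew

The atoms are exactly the elements that cover Teal: Reed, Wren, Yew.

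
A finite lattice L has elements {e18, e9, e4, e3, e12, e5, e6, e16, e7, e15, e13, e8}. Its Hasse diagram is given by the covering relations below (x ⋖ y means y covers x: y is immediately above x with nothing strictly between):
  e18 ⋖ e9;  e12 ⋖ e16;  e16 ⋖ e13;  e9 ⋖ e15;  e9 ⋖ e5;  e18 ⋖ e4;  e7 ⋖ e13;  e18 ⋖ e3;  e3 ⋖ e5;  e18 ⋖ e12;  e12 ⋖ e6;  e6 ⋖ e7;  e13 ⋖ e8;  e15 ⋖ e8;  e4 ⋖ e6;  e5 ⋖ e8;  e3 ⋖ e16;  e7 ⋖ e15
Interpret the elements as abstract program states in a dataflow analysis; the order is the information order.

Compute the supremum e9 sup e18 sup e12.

Common upper bounds of {e9, e18, e12}: e15, e8.
The least among these is e15.

e15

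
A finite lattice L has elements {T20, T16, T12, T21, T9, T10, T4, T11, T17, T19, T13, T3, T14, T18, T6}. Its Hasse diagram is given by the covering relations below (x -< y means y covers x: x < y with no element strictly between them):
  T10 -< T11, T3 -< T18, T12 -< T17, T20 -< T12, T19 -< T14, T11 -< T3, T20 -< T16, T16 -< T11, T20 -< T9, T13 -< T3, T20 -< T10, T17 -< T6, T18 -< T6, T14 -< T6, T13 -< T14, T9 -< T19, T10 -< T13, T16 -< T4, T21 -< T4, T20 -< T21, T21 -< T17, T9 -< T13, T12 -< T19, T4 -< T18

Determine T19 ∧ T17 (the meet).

Common lower bounds of {T19, T17}: T12, T20.
The greatest among these is T12.

T12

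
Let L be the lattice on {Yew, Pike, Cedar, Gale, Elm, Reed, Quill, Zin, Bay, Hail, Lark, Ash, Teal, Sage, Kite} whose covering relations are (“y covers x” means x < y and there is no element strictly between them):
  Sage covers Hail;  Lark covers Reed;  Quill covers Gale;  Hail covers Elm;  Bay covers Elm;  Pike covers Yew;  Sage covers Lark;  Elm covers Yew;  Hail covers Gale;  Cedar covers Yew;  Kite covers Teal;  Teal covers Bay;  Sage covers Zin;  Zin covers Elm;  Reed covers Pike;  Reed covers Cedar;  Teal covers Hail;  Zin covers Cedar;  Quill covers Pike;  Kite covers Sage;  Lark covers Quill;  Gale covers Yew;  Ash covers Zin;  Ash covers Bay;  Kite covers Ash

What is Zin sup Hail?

Common upper bounds of {Zin, Hail}: Kite, Sage.
The least among these is Sage.

Sage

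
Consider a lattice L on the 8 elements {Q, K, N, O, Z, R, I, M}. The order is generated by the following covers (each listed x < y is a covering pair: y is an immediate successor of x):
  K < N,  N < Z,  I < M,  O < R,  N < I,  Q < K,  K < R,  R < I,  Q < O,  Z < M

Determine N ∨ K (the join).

N

Common upper bounds of {N, K}: I, M, N, Z.
The least among these is N.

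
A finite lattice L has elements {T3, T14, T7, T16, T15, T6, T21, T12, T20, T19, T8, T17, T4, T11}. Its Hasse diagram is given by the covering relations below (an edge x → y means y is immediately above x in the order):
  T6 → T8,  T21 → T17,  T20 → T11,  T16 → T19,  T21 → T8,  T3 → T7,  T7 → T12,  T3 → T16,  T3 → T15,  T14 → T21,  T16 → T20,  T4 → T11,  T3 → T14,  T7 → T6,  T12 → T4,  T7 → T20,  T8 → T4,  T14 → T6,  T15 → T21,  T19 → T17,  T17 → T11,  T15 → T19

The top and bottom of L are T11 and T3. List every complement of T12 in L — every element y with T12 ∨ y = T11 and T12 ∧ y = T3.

Need y with T12 ∨ y = T11 and T12 ∧ y = T3.
Checking each element gives: T16, T17, T19.

T16, T17, T19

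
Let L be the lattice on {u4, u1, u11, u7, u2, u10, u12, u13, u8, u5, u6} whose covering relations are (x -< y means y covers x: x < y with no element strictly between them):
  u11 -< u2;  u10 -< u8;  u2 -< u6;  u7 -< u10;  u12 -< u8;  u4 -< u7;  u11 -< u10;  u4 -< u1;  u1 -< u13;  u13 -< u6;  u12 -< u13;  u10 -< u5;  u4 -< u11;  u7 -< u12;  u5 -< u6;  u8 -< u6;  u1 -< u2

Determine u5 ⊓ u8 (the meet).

u10

Common lower bounds of {u5, u8}: u10, u11, u4, u7.
The greatest among these is u10.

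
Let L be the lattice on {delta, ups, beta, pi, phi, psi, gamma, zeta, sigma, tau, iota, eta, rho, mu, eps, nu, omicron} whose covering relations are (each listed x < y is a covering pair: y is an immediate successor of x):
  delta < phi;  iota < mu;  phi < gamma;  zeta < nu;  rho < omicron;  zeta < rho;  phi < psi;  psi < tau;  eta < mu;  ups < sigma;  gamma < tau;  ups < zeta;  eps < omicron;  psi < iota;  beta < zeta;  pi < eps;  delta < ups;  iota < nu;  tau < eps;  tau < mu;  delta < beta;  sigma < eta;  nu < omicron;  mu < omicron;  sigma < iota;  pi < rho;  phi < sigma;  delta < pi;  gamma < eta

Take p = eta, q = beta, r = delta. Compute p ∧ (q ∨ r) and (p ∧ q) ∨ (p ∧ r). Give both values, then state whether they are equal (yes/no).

q ∨ r = beta, so p ∧ (q ∨ r) = eta ∧ beta = delta.
p ∧ q = delta and p ∧ r = delta, so (p ∧ q) ∨ (p ∧ r) = delta ∨ delta = delta.
Equal: yes.

delta; delta; yes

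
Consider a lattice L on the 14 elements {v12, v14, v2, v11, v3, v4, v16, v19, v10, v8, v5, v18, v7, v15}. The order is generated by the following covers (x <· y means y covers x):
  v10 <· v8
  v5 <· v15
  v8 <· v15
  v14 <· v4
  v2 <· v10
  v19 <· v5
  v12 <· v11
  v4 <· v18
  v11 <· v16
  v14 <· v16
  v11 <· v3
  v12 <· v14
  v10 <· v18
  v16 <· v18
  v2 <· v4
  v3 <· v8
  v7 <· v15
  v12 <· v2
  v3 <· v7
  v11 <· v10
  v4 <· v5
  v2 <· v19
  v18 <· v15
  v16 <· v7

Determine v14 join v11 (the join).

v16

Common upper bounds of {v14, v11}: v15, v16, v18, v7.
The least among these is v16.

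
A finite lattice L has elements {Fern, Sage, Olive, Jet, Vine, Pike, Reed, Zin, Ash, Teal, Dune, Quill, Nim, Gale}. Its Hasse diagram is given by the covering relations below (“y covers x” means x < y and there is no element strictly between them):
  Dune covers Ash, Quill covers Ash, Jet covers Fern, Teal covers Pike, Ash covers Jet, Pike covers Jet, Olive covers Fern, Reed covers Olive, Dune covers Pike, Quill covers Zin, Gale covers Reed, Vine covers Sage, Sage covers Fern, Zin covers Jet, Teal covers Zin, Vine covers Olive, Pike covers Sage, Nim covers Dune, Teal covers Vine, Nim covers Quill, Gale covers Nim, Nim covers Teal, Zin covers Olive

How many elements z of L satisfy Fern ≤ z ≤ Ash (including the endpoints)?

3

The interval [Fern, Ash] = {Ash, Fern, Jet}, which has 3 elements.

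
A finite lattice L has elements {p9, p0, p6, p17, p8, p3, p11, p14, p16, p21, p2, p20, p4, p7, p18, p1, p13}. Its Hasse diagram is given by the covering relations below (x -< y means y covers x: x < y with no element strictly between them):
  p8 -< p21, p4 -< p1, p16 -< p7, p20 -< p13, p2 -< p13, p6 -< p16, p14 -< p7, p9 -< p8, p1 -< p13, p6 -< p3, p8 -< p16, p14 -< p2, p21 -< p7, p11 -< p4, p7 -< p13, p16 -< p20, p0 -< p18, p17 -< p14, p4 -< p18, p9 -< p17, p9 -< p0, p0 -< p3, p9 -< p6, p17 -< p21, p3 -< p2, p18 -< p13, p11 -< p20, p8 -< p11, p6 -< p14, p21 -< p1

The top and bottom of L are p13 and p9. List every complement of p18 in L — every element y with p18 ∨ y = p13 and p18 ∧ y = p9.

p14, p17, p6

Need y with p18 ∨ y = p13 and p18 ∧ y = p9.
Checking each element gives: p14, p17, p6.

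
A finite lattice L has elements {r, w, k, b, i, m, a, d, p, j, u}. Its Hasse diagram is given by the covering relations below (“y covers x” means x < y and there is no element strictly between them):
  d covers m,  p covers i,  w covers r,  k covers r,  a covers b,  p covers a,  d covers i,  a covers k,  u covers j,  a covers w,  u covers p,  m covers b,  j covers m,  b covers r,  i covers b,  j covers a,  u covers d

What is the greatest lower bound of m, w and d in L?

Common lower bounds of {m, w, d}: r.
The greatest among these is r.

r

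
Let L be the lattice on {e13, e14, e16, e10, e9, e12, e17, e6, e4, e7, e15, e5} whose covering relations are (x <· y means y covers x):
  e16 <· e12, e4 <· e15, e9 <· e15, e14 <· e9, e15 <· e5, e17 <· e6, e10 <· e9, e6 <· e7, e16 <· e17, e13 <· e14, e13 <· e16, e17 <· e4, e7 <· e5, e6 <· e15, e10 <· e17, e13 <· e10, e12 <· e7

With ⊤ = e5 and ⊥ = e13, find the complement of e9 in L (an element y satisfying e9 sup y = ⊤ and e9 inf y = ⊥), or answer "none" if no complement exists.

Need y with e9 ∨ y = e5 and e9 ∧ y = e13.
Checking each element gives: e12.

e12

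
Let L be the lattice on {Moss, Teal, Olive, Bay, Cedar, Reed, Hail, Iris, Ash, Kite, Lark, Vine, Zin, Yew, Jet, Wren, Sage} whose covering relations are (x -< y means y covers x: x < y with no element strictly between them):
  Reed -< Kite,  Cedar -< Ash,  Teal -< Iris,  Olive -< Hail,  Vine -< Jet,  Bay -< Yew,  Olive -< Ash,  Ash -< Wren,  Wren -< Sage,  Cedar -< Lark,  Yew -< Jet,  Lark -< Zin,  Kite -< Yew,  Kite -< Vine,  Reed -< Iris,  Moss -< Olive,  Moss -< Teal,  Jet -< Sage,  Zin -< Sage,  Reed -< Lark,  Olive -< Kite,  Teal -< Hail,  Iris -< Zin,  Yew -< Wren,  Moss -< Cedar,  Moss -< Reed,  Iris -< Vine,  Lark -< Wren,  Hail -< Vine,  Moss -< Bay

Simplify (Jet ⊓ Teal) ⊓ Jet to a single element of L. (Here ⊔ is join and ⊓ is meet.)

Teal

Jet ∧ Teal = Teal
Teal ∧ Jet = Teal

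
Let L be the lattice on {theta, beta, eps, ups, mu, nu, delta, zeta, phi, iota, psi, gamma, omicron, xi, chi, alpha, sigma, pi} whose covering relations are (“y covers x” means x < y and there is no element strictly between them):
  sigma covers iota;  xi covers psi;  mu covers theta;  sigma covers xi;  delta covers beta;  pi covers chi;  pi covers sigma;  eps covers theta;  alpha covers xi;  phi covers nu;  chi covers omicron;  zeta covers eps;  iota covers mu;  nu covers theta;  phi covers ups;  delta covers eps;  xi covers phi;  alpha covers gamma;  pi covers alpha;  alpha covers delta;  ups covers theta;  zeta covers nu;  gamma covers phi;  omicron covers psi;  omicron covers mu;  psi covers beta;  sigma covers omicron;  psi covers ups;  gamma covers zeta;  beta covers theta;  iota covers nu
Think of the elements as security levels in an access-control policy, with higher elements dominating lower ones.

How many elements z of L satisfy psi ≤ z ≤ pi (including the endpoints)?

The interval [psi, pi] = {alpha, chi, omicron, pi, psi, sigma, xi}, which has 7 elements.

7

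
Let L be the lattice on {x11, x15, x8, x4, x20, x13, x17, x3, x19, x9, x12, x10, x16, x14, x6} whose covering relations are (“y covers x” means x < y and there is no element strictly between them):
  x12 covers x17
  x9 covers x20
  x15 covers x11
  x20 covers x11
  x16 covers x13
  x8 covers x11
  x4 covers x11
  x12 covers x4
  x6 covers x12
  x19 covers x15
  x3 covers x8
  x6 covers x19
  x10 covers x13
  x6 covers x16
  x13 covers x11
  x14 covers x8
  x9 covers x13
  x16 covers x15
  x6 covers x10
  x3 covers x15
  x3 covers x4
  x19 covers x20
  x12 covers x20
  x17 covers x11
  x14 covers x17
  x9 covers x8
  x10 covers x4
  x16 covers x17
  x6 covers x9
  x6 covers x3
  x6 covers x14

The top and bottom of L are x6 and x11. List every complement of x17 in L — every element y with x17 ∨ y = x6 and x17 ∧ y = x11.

Need y with x17 ∨ y = x6 and x17 ∧ y = x11.
Checking each element gives: x10, x19, x3, x9.

x10, x19, x3, x9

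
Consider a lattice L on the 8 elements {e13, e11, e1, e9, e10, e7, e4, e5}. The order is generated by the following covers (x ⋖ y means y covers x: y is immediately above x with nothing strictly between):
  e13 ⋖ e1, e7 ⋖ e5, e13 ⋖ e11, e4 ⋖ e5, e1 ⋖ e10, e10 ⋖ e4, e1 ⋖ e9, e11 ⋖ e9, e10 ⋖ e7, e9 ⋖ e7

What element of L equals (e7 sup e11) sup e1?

e7 ∨ e11 = e7
e7 ∨ e1 = e7

e7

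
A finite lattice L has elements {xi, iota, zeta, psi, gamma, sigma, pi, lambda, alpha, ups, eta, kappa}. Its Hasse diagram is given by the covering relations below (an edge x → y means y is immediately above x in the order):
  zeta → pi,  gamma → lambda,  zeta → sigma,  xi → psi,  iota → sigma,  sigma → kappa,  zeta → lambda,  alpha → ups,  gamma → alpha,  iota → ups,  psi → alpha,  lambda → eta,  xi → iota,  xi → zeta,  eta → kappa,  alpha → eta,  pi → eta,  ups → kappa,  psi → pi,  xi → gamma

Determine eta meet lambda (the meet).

lambda

Common lower bounds of {eta, lambda}: gamma, lambda, xi, zeta.
The greatest among these is lambda.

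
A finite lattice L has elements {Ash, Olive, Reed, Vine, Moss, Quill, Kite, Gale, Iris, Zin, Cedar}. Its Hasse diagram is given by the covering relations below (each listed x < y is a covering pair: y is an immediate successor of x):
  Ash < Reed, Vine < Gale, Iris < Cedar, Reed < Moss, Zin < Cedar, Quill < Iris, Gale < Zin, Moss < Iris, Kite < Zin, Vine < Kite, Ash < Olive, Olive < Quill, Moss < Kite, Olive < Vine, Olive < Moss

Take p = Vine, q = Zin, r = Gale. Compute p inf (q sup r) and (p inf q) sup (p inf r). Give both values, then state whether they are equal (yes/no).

q sup r = Zin, so p inf (q sup r) = Vine inf Zin = Vine.
p inf q = Vine and p inf r = Vine, so (p inf q) sup (p inf r) = Vine sup Vine = Vine.
Equal: yes.

Vine; Vine; yes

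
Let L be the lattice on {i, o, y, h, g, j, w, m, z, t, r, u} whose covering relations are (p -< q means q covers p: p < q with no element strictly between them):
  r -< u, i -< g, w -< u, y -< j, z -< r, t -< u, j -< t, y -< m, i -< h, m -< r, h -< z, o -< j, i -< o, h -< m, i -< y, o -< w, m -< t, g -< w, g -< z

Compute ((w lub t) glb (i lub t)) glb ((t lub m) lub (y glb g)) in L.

w ∨ t = u
i ∨ t = t
u ∧ t = t
t ∨ m = t
y ∧ g = i
t ∨ i = t
t ∧ t = t

t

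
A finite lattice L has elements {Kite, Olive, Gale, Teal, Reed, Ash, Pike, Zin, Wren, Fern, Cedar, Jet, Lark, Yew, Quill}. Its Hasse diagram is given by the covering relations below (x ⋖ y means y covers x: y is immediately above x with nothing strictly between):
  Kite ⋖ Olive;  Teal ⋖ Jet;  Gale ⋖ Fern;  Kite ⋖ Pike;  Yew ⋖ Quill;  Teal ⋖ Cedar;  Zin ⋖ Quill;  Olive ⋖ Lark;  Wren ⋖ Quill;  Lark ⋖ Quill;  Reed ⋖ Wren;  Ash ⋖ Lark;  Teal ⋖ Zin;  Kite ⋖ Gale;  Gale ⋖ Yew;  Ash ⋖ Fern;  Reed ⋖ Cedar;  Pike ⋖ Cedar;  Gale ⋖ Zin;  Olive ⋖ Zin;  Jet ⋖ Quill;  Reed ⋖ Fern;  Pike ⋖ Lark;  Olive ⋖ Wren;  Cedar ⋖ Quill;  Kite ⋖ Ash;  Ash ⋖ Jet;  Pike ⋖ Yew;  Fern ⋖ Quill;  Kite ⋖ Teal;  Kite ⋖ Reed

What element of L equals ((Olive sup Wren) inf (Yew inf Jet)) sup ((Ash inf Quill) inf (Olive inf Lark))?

Kite

Olive ∨ Wren = Wren
Yew ∧ Jet = Kite
Wren ∧ Kite = Kite
Ash ∧ Quill = Ash
Olive ∧ Lark = Olive
Ash ∧ Olive = Kite
Kite ∨ Kite = Kite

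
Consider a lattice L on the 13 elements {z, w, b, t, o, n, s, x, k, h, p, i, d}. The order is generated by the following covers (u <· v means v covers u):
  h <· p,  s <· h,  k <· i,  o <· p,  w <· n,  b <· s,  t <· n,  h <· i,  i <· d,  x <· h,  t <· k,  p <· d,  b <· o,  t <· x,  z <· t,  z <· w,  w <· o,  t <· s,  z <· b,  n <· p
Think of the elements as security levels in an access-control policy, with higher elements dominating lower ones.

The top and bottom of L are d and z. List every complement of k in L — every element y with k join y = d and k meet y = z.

o, w

Need y with k ∨ y = d and k ∧ y = z.
Checking each element gives: o, w.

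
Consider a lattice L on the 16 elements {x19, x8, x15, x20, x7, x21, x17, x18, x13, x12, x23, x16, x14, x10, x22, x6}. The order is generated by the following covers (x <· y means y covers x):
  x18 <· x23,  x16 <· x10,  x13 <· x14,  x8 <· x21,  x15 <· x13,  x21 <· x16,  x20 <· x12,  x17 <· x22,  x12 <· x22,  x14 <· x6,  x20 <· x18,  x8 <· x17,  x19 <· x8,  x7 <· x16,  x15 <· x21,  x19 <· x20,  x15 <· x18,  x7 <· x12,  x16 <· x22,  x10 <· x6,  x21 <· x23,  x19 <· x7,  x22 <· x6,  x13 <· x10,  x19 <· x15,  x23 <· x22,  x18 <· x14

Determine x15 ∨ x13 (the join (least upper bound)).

x13

Common upper bounds of {x15, x13}: x10, x13, x14, x6.
The least among these is x13.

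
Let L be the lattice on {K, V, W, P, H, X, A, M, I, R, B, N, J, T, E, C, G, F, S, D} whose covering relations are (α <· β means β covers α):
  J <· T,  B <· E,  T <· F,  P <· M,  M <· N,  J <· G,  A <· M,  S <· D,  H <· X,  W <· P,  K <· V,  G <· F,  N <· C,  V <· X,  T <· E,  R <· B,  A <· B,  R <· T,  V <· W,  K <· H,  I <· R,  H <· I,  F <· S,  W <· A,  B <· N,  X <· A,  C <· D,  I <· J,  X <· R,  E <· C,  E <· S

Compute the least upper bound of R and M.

N

Common upper bounds of {R, M}: C, D, N.
The least among these is N.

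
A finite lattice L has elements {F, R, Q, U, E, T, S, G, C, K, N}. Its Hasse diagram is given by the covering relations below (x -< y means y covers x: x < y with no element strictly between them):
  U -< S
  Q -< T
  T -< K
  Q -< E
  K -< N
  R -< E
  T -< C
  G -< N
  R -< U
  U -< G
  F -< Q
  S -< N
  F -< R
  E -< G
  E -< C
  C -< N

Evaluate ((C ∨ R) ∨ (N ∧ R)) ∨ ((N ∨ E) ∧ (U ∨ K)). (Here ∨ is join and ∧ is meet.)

N

C ∨ R = C
N ∧ R = R
C ∨ R = C
N ∨ E = N
U ∨ K = N
N ∧ N = N
C ∨ N = N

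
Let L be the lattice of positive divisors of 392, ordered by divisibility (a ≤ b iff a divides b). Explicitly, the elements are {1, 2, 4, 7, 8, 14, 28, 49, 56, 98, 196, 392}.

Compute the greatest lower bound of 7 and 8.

1

Common lower bounds of {7, 8}: 1.
The greatest among these is 1.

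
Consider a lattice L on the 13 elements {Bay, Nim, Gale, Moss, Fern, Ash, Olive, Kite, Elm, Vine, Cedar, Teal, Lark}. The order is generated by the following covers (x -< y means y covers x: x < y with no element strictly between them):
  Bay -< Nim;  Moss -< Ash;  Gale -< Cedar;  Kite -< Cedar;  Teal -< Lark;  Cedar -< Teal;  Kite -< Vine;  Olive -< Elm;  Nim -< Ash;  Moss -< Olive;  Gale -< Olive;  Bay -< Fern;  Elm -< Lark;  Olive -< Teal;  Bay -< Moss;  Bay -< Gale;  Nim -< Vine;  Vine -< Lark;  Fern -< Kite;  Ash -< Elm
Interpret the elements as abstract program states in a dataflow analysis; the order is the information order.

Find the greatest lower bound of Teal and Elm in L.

Common lower bounds of {Teal, Elm}: Bay, Gale, Moss, Olive.
The greatest among these is Olive.

Olive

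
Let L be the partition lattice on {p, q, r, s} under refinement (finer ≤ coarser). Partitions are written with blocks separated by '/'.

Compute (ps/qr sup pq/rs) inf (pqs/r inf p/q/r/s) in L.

p/q/r/s

ps/qr ∨ pq/rs = pqrs
pqs/r ∧ p/q/r/s = p/q/r/s
pqrs ∧ p/q/r/s = p/q/r/s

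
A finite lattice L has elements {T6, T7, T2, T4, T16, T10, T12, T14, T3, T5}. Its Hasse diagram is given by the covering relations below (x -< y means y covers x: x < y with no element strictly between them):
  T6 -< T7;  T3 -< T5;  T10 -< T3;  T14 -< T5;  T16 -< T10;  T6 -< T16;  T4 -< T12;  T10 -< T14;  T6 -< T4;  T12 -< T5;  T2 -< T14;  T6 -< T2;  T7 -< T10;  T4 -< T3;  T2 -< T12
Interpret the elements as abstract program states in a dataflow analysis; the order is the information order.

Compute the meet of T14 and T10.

Common lower bounds of {T14, T10}: T10, T16, T6, T7.
The greatest among these is T10.

T10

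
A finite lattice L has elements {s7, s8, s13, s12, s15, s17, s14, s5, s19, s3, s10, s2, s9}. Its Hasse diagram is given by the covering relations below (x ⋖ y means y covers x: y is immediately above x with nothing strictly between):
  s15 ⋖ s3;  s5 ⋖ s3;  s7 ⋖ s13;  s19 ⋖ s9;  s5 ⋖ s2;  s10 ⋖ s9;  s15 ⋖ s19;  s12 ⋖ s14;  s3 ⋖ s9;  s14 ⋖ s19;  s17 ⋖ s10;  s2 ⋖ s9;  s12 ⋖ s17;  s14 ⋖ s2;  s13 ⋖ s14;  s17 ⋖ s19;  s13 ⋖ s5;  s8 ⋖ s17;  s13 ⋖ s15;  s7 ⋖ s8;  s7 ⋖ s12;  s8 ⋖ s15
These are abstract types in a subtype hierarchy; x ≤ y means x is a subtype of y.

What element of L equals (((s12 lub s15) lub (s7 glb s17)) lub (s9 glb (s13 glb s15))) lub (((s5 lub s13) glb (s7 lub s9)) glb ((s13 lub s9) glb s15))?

s12 ∨ s15 = s19
s7 ∧ s17 = s7
s19 ∨ s7 = s19
s13 ∧ s15 = s13
s9 ∧ s13 = s13
s19 ∨ s13 = s19
s5 ∨ s13 = s5
s7 ∨ s9 = s9
s5 ∧ s9 = s5
s13 ∨ s9 = s9
s9 ∧ s15 = s15
s5 ∧ s15 = s13
s19 ∨ s13 = s19

s19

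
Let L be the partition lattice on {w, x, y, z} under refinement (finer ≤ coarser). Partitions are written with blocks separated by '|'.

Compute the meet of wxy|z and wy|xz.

wy|x|z

Common lower bounds of {wxy|z, wy|xz}: wy|x|z, w|x|y|z.
The greatest among these is wy|x|z.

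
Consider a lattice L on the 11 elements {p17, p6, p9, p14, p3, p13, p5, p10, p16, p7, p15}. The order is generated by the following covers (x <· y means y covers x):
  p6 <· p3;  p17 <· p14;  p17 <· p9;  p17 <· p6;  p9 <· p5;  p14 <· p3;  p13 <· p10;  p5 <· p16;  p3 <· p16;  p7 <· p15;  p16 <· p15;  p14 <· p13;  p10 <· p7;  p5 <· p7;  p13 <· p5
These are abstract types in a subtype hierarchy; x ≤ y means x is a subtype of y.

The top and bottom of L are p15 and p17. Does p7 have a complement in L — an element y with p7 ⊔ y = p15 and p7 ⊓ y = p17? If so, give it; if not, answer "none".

Need y with p7 ∨ y = p15 and p7 ∧ y = p17.
Checking each element gives: p6.

p6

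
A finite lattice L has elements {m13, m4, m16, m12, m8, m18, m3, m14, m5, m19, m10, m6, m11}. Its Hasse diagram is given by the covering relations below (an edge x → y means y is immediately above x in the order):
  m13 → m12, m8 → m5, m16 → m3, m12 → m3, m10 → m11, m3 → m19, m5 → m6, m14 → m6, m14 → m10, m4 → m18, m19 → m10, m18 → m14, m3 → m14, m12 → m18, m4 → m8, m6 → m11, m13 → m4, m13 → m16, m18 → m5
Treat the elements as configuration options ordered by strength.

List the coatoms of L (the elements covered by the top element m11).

The coatoms are exactly the elements covered by m11: m10, m6.

m10, m6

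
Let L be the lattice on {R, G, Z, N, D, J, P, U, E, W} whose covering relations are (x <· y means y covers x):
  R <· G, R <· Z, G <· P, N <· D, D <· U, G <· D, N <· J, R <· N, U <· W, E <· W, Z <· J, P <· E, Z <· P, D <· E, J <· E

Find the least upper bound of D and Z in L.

Common upper bounds of {D, Z}: E, W.
The least among these is E.

E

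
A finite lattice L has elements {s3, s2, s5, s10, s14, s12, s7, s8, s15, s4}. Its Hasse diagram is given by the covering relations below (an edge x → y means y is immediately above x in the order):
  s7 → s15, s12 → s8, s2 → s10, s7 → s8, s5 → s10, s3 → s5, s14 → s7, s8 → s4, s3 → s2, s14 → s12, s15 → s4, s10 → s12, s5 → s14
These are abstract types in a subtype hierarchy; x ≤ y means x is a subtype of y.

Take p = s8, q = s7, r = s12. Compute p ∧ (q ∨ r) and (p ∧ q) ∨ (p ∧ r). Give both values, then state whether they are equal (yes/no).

s8; s8; yes

q ∨ r = s8, so p ∧ (q ∨ r) = s8 ∧ s8 = s8.
p ∧ q = s7 and p ∧ r = s12, so (p ∧ q) ∨ (p ∧ r) = s7 ∨ s12 = s8.
Equal: yes.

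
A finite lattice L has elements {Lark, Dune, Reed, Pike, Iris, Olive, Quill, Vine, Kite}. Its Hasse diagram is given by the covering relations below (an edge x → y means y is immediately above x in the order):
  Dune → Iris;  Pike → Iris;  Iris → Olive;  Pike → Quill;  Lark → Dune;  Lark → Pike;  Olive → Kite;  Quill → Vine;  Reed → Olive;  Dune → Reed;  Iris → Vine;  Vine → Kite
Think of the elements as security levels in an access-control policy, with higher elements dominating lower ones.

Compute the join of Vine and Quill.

Common upper bounds of {Vine, Quill}: Kite, Vine.
The least among these is Vine.

Vine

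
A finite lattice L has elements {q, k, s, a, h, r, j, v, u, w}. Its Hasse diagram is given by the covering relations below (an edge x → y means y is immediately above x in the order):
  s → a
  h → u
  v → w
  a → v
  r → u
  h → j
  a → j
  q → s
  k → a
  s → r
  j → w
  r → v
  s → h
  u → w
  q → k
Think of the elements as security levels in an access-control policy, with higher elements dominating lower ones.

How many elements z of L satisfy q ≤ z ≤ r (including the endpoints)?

3

The interval [q, r] = {q, r, s}, which has 3 elements.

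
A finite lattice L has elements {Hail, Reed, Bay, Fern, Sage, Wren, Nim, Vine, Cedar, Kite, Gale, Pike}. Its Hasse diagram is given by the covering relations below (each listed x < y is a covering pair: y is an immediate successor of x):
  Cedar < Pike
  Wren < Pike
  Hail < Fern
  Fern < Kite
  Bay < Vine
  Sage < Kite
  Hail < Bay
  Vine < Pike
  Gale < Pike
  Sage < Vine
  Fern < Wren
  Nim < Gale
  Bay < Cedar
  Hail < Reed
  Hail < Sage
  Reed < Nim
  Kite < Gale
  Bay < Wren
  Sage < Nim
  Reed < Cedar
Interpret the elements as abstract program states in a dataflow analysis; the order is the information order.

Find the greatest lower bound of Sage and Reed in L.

Common lower bounds of {Sage, Reed}: Hail.
The greatest among these is Hail.

Hail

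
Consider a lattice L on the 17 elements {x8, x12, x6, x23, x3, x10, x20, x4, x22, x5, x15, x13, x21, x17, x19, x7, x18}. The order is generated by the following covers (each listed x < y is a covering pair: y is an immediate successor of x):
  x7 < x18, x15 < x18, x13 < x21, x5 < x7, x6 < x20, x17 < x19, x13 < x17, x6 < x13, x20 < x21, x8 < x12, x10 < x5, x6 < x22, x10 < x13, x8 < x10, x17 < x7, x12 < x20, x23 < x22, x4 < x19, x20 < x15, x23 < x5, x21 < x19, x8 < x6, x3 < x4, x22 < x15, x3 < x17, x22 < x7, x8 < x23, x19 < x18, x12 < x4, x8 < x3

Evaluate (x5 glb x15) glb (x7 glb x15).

x23

x5 ∧ x15 = x23
x7 ∧ x15 = x22
x23 ∧ x22 = x23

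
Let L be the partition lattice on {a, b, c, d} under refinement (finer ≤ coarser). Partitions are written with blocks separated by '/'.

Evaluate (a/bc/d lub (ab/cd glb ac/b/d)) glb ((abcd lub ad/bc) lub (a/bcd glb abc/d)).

ab/cd ∧ ac/b/d = a/b/c/d
a/bc/d ∨ a/b/c/d = a/bc/d
abcd ∨ ad/bc = abcd
a/bcd ∧ abc/d = a/bc/d
abcd ∨ a/bc/d = abcd
a/bc/d ∧ abcd = a/bc/d

a/bc/d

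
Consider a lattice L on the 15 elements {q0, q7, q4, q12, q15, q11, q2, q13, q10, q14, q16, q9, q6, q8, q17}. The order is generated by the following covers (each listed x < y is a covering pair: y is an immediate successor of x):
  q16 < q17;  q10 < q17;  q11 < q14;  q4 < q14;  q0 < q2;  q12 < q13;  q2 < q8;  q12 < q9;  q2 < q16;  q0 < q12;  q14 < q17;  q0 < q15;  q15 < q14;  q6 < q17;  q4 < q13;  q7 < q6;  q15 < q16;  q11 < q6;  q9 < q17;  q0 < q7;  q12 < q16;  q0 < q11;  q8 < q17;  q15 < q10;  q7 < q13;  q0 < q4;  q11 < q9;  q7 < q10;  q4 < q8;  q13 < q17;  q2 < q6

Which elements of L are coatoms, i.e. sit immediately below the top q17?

q10, q13, q14, q16, q6, q8, q9

The coatoms are exactly the elements covered by q17: q10, q13, q14, q16, q6, q8, q9.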